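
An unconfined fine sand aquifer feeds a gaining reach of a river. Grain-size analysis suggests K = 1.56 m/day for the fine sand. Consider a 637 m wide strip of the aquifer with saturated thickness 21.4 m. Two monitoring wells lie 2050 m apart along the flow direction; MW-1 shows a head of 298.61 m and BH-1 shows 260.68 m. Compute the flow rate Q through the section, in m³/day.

Cross-sectional area A = 637 × 21.4 = 13632 m².
Hydraulic gradient i = (298.61 − 260.68) / 2050 = 37.93 / 2050 = 0.01850.
Darcy's law: Q = K · A · i = 1.560 × 13632 × 0.01850 = 393.5 m³/day.

393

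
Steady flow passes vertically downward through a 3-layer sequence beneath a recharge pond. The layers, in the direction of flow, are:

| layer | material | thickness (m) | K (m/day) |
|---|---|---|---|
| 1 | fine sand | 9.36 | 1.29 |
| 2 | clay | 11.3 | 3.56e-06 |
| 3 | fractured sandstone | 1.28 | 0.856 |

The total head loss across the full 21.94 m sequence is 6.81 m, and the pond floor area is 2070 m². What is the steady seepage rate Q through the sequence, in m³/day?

Flow is perpendicular to layering, so the layers act in series and the equivalent K is the thickness-weighted harmonic mean.
Total thickness L = 9.36 + 11.3 + 1.28 = 21.94 m.
Σ(b_i/K_i) = 9.36/1.29 + 11.3/3.56e-06 + 1.28/0.856 = 3.174e+06 d.
K_eq = L / Σ(b_i/K_i) = 21.94 / 3.174e+06 = 6.912e-06 m/day.
Q = K_eq · A · (Δh/L) = 6.912e-06 × 2070 × (6.81/21.94) = 0.004441 m³/day.

0.00444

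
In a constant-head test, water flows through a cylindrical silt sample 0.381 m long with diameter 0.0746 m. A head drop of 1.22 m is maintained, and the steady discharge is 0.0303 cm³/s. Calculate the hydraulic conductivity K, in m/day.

0.187

Cross-sectional area A = π·(d/2)² = π × (0.0746/2)² = 0.004371 m².
Convert discharge: 0.0303 cm³/s = 3.030e-08 m³/s.
Darcy's law rearranged: K = Q·L / (A·Δh) = 3.030e-08 × 0.381 / (0.004371 × 1.22) = 2.165e-06 m/s = 0.1870 m/day.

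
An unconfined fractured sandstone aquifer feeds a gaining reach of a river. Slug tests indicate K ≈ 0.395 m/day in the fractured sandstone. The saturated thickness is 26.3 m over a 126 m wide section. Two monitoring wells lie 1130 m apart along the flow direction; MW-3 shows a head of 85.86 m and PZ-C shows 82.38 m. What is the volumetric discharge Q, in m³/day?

4.03

Cross-sectional area A = 126 × 26.3 = 3314 m².
Hydraulic gradient i = (85.86 − 82.38) / 1130 = 3.48 / 1130 = 0.003080.
Darcy's law: Q = K · A · i = 0.3950 × 3314 × 0.003080 = 4.031 m³/day.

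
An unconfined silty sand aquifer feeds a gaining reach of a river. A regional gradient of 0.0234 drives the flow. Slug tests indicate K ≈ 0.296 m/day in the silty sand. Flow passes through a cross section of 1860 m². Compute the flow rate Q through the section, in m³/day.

Hydraulic gradient i = 0.0234.
Darcy's law: Q = K · A · i = 0.2960 × 1860 × 0.02340 = 12.88 m³/day.

12.9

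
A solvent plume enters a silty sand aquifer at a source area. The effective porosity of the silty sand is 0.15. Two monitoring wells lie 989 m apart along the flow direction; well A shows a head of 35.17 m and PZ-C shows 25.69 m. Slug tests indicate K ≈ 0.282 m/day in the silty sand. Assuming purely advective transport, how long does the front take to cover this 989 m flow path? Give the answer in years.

150

Hydraulic gradient i = (35.17 − 25.69) / 989 = 9.48 / 989 = 0.009585.
Darcy flux q = K · i = 0.2820 × 0.009585 = 0.002703 m/day.
Seepage velocity v = q / n_e = 0.002703 / 0.15 = 0.01802 m/day.
Travel time t = L / v = 989 / 0.01802 = 54882 days = 150.3 years.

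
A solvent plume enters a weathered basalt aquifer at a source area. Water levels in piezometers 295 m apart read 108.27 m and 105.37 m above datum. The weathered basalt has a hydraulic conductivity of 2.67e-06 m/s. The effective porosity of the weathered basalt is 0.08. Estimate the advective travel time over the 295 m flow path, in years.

Convert K: 2.67e-06 m/s × 86400 = 0.2307 m/day.
Hydraulic gradient i = (108.27 − 105.37) / 295 = 2.9 / 295 = 0.009831.
Darcy flux q = K · i = 0.2307 × 0.009831 = 0.002268 m/day.
Seepage velocity v = q / n_e = 0.002268 / 0.08 = 0.02835 m/day.
Travel time t = L / v = 295 / 0.02835 = 10407 days = 28.49 years.

28.5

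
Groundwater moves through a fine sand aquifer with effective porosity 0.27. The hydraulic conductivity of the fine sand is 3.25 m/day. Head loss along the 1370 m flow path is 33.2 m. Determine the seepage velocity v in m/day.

0.292

Hydraulic gradient i = Δh / L = 33.2 / 1370 = 0.02423.
Darcy flux q = K · i = 3.250 × 0.02423 = 0.07876 m/day.
Seepage velocity v = q / n_e = 0.07876 / 0.27 = 0.2917 m/day.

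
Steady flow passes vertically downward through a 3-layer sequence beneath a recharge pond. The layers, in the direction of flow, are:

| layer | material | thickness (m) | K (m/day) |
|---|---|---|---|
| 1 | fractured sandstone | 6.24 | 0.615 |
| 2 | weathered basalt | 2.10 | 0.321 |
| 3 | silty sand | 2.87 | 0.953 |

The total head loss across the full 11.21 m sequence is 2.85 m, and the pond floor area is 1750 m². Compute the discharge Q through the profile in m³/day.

253

Flow is perpendicular to layering, so the layers act in series and the equivalent K is the thickness-weighted harmonic mean.
Total thickness L = 6.24 + 2.10 + 2.87 = 11.21 m.
Σ(b_i/K_i) = 6.24/0.615 + 2.10/0.321 + 2.87/0.953 = 19.70 d.
K_eq = L / Σ(b_i/K_i) = 11.21 / 19.70 = 0.5690 m/day.
Q = K_eq · A · (Δh/L) = 0.5690 × 1750 × (2.85/11.21) = 253.2 m³/day.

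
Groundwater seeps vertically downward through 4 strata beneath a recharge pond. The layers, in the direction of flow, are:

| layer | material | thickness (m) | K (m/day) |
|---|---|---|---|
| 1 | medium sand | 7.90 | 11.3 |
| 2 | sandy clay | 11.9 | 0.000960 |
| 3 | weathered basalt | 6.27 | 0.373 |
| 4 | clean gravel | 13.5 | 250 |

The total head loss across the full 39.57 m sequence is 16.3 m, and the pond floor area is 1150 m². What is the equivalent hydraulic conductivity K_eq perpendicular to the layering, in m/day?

0.00319

Flow is perpendicular to layering, so the layers act in series and the equivalent K is the thickness-weighted harmonic mean.
Total thickness L = 7.90 + 11.9 + 6.27 + 13.5 = 39.57 m.
Σ(b_i/K_i) = 7.90/11.3 + 11.9/0.000960 + 6.27/0.373 + 13.5/250 = 12413 d.
K_eq = L / Σ(b_i/K_i) = 39.57 / 12413 = 0.003188 m/day.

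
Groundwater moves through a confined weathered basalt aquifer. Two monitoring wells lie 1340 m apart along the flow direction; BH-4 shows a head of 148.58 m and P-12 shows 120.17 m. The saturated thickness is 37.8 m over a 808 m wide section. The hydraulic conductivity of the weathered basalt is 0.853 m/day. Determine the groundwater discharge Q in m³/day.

Cross-sectional area A = 808 × 37.8 = 30542 m².
Hydraulic gradient i = (148.58 − 120.17) / 1340 = 28.41 / 1340 = 0.02120.
Darcy's law: Q = K · A · i = 0.8530 × 30542 × 0.02120 = 552.4 m³/day.

552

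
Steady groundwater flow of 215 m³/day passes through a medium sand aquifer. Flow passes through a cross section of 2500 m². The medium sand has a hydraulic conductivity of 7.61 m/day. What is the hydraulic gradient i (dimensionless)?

From Q = K·A·i, i = Q / (K·A) = 215 / (7.610 × 2500) = 0.01130.

0.0113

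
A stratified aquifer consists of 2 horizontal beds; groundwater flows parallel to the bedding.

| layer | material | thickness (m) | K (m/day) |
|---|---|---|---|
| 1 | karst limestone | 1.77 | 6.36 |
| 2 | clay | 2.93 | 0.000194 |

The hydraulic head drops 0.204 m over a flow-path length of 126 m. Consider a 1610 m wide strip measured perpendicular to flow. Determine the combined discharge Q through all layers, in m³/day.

Flow is parallel to layering, so each bed carries its own Darcy discharge and the transmissivities add.
Σ(K_i·b_i) = 6.36×1.77 + 0.000194×2.93 = 11.26 m²/day.
Hydraulic gradient i = Δh / L = 0.204 / 126 = 0.001619.
Q = Σ(K_i·b_i) · W · i = 11.26 × 1610 × 0.001619 = 29.35 m³/day.

29.3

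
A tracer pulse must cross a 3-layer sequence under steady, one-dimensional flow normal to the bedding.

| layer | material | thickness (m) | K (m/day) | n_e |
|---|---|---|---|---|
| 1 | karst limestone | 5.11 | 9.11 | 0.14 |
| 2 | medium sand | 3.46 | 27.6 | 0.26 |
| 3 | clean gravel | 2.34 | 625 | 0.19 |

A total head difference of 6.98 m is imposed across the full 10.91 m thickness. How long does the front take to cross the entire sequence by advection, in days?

With flow normal to the layers, continuity requires the same specific discharge q through every layer.
Σ(b_i/K_i) = 5.11/9.11 + 3.46/27.6 + 2.34/625 = 0.6900 d.
q = Δh / Σ(b_i/K_i) = 6.98 / 0.6900 = 10.12 m/day.
In each layer the seepage velocity is v_i = q/n_i, so the layer transit time is t_i = b_i·n_i / q:
  layer 1 (karst limestone): t_1 = 5.11 × 0.14 / 10.12 = 0.07072 d
  layer 2 (medium sand): t_2 = 3.46 × 0.26 / 10.12 = 0.08893 d
  layer 3 (clean gravel): t_3 = 2.34 × 0.19 / 10.12 = 0.04395 d
Total t = Σ t_i = 0.2036 days.

0.204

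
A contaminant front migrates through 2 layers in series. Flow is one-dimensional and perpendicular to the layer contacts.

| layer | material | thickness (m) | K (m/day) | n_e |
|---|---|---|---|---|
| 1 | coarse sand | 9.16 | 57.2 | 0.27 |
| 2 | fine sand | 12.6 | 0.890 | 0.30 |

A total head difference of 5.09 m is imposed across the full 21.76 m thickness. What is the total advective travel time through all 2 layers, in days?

17.6

With flow normal to the layers, continuity requires the same specific discharge q through every layer.
Σ(b_i/K_i) = 9.16/57.2 + 12.6/0.890 = 14.32 d.
q = Δh / Σ(b_i/K_i) = 5.09 / 14.32 = 0.3555 m/day.
In each layer the seepage velocity is v_i = q/n_i, so the layer transit time is t_i = b_i·n_i / q:
  layer 1 (coarse sand): t_1 = 9.16 × 0.27 / 0.3555 = 6.957 d
  layer 2 (fine sand): t_2 = 12.6 × 0.30 / 0.3555 = 10.63 d
Total t = Σ t_i = 17.59 days.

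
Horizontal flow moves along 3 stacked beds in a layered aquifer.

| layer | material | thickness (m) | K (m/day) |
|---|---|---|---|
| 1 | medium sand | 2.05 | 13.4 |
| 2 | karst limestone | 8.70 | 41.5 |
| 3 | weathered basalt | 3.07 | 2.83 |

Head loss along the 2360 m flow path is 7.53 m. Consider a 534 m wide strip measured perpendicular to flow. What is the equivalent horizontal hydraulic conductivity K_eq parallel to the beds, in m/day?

Flow is parallel to layering, so each bed carries its own Darcy discharge and the transmissivities add.
Σ(K_i·b_i) = 13.4×2.05 + 41.5×8.70 + 2.83×3.07 = 397.2 m²/day.
Total thickness b = 13.82 m, so K_eq = Σ(K_i·b_i)/b = 28.74 m/day.

28.7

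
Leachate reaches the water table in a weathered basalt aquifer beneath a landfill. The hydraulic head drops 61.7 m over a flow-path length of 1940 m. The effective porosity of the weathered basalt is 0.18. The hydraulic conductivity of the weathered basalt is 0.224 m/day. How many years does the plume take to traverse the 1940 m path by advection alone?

134

Hydraulic gradient i = Δh / L = 61.7 / 1940 = 0.03180.
Darcy flux q = K · i = 0.2240 × 0.03180 = 0.007124 m/day.
Seepage velocity v = q / n_e = 0.007124 / 0.18 = 0.03958 m/day.
Travel time t = L / v = 1940 / 0.03958 = 49017 days = 134.2 years.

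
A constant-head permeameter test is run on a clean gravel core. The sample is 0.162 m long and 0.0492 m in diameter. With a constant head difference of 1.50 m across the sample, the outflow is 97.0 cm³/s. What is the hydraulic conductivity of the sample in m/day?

Cross-sectional area A = π·(d/2)² = π × (0.0492/2)² = 0.001901 m².
Convert discharge: 97.0 cm³/s = 9.700e-05 m³/s.
Darcy's law rearranged: K = Q·L / (A·Δh) = 9.700e-05 × 0.162 / (0.001901 × 1.50) = 0.005510 m/s = 476.1 m/day.

476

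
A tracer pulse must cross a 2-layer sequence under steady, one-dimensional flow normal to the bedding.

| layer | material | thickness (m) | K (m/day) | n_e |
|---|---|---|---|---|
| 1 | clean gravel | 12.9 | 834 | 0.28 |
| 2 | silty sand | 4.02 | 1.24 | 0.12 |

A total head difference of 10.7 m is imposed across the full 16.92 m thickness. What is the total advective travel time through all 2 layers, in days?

With flow normal to the layers, continuity requires the same specific discharge q through every layer.
Σ(b_i/K_i) = 12.9/834 + 4.02/1.24 = 3.257 d.
q = Δh / Σ(b_i/K_i) = 10.7 / 3.257 = 3.285 m/day.
In each layer the seepage velocity is v_i = q/n_i, so the layer transit time is t_i = b_i·n_i / q:
  layer 1 (clean gravel): t_1 = 12.9 × 0.28 / 3.285 = 1.100 d
  layer 2 (silty sand): t_2 = 4.02 × 0.12 / 3.285 = 0.1469 d
Total t = Σ t_i = 1.246 days.

1.25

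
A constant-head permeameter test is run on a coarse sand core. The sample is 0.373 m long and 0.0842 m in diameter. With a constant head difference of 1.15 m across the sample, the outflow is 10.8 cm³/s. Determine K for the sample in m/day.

Cross-sectional area A = π·(d/2)² = π × (0.0842/2)² = 0.005568 m².
Convert discharge: 10.8 cm³/s = 1.080e-05 m³/s.
Darcy's law rearranged: K = Q·L / (A·Δh) = 1.080e-05 × 0.373 / (0.005568 × 1.15) = 0.0006291 m/s = 54.35 m/day.

54.4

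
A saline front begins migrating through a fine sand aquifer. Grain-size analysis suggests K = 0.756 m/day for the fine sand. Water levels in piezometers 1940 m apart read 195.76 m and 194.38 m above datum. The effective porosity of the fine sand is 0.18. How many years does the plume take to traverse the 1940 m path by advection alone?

Hydraulic gradient i = (195.76 − 194.38) / 1940 = 1.38 / 1940 = 0.0007113.
Darcy flux q = K · i = 0.7560 × 0.0007113 = 0.0005378 m/day.
Seepage velocity v = q / n_e = 0.0005378 / 0.18 = 0.002988 m/day.
Travel time t = L / v = 1940 / 0.002988 = 6.493e+05 days = 1778 years.

1780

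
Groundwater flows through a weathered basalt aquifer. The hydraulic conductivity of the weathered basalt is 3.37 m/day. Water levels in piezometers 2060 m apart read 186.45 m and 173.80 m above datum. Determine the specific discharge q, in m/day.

Hydraulic gradient i = (186.45 − 173.80) / 2060 = 12.65 / 2060 = 0.006141.
Specific discharge q = K · i = 3.370 × 0.006141 = 0.02069 m/day.

0.0207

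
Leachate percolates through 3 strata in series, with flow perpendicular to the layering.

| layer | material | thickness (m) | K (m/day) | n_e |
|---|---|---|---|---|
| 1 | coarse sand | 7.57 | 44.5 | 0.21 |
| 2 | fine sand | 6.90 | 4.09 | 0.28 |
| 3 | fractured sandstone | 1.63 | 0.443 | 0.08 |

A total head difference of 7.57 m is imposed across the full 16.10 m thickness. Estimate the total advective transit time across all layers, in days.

With flow normal to the layers, continuity requires the same specific discharge q through every layer.
Σ(b_i/K_i) = 7.57/44.5 + 6.90/4.09 + 1.63/0.443 = 5.537 d.
q = Δh / Σ(b_i/K_i) = 7.57 / 5.537 = 1.367 m/day.
In each layer the seepage velocity is v_i = q/n_i, so the layer transit time is t_i = b_i·n_i / q:
  layer 1 (coarse sand): t_1 = 7.57 × 0.21 / 1.367 = 1.163 d
  layer 2 (fine sand): t_2 = 6.90 × 0.28 / 1.367 = 1.413 d
  layer 3 (fractured sandstone): t_3 = 1.63 × 0.08 / 1.367 = 0.09537 d
Total t = Σ t_i = 2.671 days.

2.67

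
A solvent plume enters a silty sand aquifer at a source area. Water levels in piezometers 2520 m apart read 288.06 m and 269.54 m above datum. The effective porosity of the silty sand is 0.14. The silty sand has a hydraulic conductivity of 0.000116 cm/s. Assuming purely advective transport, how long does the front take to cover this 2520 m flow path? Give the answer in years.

1310

Convert K: 0.000116 cm/s × 864 = 0.1002 m/day.
Hydraulic gradient i = (288.06 − 269.54) / 2520 = 18.52 / 2520 = 0.007349.
Darcy flux q = K · i = 0.1002 × 0.007349 = 0.0007366 m/day.
Seepage velocity v = q / n_e = 0.0007366 / 0.14 = 0.005261 m/day.
Travel time t = L / v = 2520 / 0.005261 = 4.790e+05 days = 1311 years.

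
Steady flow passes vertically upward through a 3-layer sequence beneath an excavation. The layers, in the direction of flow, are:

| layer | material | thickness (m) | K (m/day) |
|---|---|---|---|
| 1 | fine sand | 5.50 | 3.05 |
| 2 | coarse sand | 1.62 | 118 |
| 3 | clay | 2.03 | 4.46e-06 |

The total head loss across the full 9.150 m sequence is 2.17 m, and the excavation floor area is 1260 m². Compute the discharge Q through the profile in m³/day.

0.00601

Flow is perpendicular to layering, so the layers act in series and the equivalent K is the thickness-weighted harmonic mean.
Total thickness L = 5.50 + 1.62 + 2.03 = 9.150 m.
Σ(b_i/K_i) = 5.50/3.05 + 1.62/118 + 2.03/4.46e-06 = 4.552e+05 d.
K_eq = L / Σ(b_i/K_i) = 9.150 / 4.552e+05 = 2.010e-05 m/day.
Q = K_eq · A · (Δh/L) = 2.010e-05 × 1260 × (2.17/9.150) = 0.006007 m³/day.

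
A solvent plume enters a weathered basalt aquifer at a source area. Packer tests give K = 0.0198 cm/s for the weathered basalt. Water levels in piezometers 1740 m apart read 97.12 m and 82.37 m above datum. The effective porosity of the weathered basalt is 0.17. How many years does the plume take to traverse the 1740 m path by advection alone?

5.58

Convert K: 0.0198 cm/s × 864 = 17.11 m/day.
Hydraulic gradient i = (97.12 − 82.37) / 1740 = 14.75 / 1740 = 0.008477.
Darcy flux q = K · i = 17.11 × 0.008477 = 0.1450 m/day.
Seepage velocity v = q / n_e = 0.1450 / 0.17 = 0.8530 m/day.
Travel time t = L / v = 1740 / 0.8530 = 2040 days = 5.585 years.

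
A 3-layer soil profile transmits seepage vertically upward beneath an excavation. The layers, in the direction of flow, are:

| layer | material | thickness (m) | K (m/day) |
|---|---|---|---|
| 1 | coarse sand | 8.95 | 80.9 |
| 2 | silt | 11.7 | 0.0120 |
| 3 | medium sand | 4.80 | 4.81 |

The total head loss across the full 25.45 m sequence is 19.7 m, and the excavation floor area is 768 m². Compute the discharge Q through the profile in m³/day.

Flow is perpendicular to layering, so the layers act in series and the equivalent K is the thickness-weighted harmonic mean.
Total thickness L = 8.95 + 11.7 + 4.80 = 25.45 m.
Σ(b_i/K_i) = 8.95/80.9 + 11.7/0.0120 + 4.80/4.81 = 976.1 d.
K_eq = L / Σ(b_i/K_i) = 25.45 / 976.1 = 0.02607 m/day.
Q = K_eq · A · (Δh/L) = 0.02607 × 768 × (19.7/25.45) = 15.50 m³/day.

15.5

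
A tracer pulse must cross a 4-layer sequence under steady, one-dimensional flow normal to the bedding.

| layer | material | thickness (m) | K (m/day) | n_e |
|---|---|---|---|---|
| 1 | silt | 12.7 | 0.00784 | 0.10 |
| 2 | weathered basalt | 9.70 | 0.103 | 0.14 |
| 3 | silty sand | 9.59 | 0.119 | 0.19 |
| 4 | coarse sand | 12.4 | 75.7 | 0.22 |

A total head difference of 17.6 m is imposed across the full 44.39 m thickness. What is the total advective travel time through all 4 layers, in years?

With flow normal to the layers, continuity requires the same specific discharge q through every layer.
Σ(b_i/K_i) = 12.7/0.00784 + 9.70/0.103 + 9.59/0.119 + 12.4/75.7 = 1795 d.
q = Δh / Σ(b_i/K_i) = 17.6 / 1795 = 0.009806 m/day.
In each layer the seepage velocity is v_i = q/n_i, so the layer transit time is t_i = b_i·n_i / q:
  layer 1 (silt): t_1 = 12.7 × 0.10 / 0.009806 = 129.5 d
  layer 2 (weathered basalt): t_2 = 9.70 × 0.14 / 0.009806 = 138.5 d
  layer 3 (silty sand): t_3 = 9.59 × 0.19 / 0.009806 = 185.8 d
  layer 4 (coarse sand): t_4 = 12.4 × 0.22 / 0.009806 = 278.2 d
Total t = Σ t_i = 732.0 days = 2.004 years.

2.00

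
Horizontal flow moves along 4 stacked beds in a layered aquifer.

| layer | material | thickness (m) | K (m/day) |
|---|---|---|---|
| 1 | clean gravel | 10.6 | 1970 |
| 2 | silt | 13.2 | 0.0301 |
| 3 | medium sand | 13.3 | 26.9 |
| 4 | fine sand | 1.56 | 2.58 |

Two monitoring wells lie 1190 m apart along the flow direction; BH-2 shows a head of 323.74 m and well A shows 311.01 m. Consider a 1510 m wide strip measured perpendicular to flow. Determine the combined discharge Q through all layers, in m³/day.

343000

Flow is parallel to layering, so each bed carries its own Darcy discharge and the transmissivities add.
Σ(K_i·b_i) = 1970×10.6 + 0.0301×13.2 + 26.9×13.3 + 2.58×1.56 = 21244 m²/day.
Hydraulic gradient i = (323.74 − 311.01) / 1190 = 12.73 / 1190 = 0.01070.
Q = Σ(K_i·b_i) · W · i = 21244 × 1510 × 0.01070 = 3.432e+05 m³/day.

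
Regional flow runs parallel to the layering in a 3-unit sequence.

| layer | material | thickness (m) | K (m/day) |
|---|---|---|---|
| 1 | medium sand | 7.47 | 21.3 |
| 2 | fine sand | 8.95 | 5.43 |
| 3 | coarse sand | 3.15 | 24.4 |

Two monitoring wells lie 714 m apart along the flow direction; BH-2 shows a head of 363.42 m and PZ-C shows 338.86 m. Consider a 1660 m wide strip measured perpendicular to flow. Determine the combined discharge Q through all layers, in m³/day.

16200

Flow is parallel to layering, so each bed carries its own Darcy discharge and the transmissivities add.
Σ(K_i·b_i) = 21.3×7.47 + 5.43×8.95 + 24.4×3.15 = 284.6 m²/day.
Hydraulic gradient i = (363.42 − 338.86) / 714 = 24.56 / 714 = 0.03440.
Q = Σ(K_i·b_i) · W · i = 284.6 × 1660 × 0.03440 = 16249 m³/day.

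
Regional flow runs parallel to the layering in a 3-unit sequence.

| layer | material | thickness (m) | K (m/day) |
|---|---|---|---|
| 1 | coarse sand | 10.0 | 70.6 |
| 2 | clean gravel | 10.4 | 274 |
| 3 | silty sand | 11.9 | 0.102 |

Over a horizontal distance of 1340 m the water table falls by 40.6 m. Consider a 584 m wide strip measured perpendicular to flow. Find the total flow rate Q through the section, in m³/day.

Flow is parallel to layering, so each bed carries its own Darcy discharge and the transmissivities add.
Σ(K_i·b_i) = 70.6×10.0 + 274×10.4 + 0.102×11.9 = 3557 m²/day.
Hydraulic gradient i = Δh / L = 40.6 / 1340 = 0.03030.
Q = Σ(K_i·b_i) · W · i = 3557 × 584 × 0.03030 = 62935 m³/day.

62900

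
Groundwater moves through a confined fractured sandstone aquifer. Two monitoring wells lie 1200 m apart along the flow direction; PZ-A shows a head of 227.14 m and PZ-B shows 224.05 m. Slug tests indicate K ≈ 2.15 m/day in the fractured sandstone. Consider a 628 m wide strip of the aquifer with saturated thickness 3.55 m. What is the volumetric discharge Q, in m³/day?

12.3

Cross-sectional area A = 628 × 3.55 = 2229 m².
Hydraulic gradient i = (227.14 − 224.05) / 1200 = 3.09 / 1200 = 0.002575.
Darcy's law: Q = K · A · i = 2.150 × 2229 × 0.002575 = 12.34 m³/day.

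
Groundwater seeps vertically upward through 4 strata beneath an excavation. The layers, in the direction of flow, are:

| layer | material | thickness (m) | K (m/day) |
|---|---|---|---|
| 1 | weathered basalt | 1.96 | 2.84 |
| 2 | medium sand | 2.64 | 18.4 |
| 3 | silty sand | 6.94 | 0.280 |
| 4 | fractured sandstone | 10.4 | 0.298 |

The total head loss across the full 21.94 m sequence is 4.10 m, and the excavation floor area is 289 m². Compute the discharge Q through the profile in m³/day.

19.6

Flow is perpendicular to layering, so the layers act in series and the equivalent K is the thickness-weighted harmonic mean.
Total thickness L = 1.96 + 2.64 + 6.94 + 10.4 = 21.94 m.
Σ(b_i/K_i) = 1.96/2.84 + 2.64/18.4 + 6.94/0.280 + 10.4/0.298 = 60.52 d.
K_eq = L / Σ(b_i/K_i) = 21.94 / 60.52 = 0.3625 m/day.
Q = K_eq · A · (Δh/L) = 0.3625 × 289 × (4.10/21.94) = 19.58 m³/day.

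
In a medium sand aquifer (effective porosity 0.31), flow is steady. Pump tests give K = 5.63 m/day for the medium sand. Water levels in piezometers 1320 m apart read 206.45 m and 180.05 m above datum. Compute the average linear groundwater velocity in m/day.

0.363

Hydraulic gradient i = (206.45 − 180.05) / 1320 = 26.4 / 1320 = 0.02000.
Darcy flux q = K · i = 5.630 × 0.02000 = 0.1126 m/day.
Seepage velocity v = q / n_e = 0.1126 / 0.31 = 0.3632 m/day.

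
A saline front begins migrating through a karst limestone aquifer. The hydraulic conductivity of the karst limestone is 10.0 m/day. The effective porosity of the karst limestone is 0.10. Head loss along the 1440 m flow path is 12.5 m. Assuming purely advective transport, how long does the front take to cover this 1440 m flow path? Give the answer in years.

Hydraulic gradient i = Δh / L = 12.5 / 1440 = 0.008681.
Darcy flux q = K · i = 10.00 × 0.008681 = 0.08681 m/day.
Seepage velocity v = q / n_e = 0.08681 / 0.10 = 0.8681 m/day.
Travel time t = L / v = 1440 / 0.8681 = 1659 days = 4.542 years.

4.54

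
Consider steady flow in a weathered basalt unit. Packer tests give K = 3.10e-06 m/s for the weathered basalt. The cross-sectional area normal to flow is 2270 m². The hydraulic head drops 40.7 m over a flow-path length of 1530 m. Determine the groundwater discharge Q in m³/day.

16.2

Convert K: 3.10e-06 m/s × 86400 = 0.2678 m/day.
Hydraulic gradient i = Δh / L = 40.7 / 1530 = 0.02660.
Darcy's law: Q = K · A · i = 0.2678 × 2270 × 0.02660 = 16.17 m³/day.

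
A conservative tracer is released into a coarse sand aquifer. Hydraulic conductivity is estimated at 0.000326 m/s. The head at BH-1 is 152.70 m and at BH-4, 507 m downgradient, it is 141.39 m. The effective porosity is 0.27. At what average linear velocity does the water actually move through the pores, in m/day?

2.33

Convert K: 0.000326 m/s × 86400 = 28.17 m/day.
Hydraulic gradient i = (152.70 − 141.39) / 507 = 11.31 / 507 = 0.02231.
Darcy flux q = K · i = 28.17 × 0.02231 = 0.6283 m/day.
Seepage velocity v = q / n_e = 0.6283 / 0.27 = 2.327 m/day.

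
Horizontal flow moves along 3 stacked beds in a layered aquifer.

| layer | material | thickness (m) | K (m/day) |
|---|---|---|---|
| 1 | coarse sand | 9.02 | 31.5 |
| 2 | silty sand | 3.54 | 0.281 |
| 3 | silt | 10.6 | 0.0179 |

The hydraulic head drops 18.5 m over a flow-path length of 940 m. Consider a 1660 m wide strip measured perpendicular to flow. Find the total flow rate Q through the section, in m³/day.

Flow is parallel to layering, so each bed carries its own Darcy discharge and the transmissivities add.
Σ(K_i·b_i) = 31.5×9.02 + 0.281×3.54 + 0.0179×10.6 = 285.3 m²/day.
Hydraulic gradient i = Δh / L = 18.5 / 940 = 0.01968.
Q = Σ(K_i·b_i) · W · i = 285.3 × 1660 × 0.01968 = 9321 m³/day.

9320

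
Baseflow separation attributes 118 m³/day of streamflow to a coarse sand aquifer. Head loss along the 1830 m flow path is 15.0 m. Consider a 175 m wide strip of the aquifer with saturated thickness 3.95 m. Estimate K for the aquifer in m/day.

20.8

Cross-sectional area A = 175 × 3.95 = 691.2 m².
Hydraulic gradient i = Δh / L = 15.0 / 1830 = 0.008197.
From Q = K·A·i, K = Q / (A·i) = 118 / (691.2 × 0.008197) = 20.83 m/day.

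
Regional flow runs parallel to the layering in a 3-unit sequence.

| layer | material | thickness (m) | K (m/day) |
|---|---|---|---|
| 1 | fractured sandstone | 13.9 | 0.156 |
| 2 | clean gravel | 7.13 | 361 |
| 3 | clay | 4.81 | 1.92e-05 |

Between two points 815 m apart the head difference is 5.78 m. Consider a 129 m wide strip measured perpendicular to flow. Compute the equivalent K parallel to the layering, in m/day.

99.7

Flow is parallel to layering, so each bed carries its own Darcy discharge and the transmissivities add.
Σ(K_i·b_i) = 0.156×13.9 + 361×7.13 + 1.92e-05×4.81 = 2576 m²/day.
Total thickness b = 25.84 m, so K_eq = Σ(K_i·b_i)/b = 99.69 m/day.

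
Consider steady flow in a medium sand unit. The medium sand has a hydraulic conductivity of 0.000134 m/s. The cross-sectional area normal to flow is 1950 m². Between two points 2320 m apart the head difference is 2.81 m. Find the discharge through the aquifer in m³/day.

27.3

Convert K: 0.000134 m/s × 86400 = 11.58 m/day.
Hydraulic gradient i = Δh / L = 2.81 / 2320 = 0.001211.
Darcy's law: Q = K · A · i = 11.58 × 1950 × 0.001211 = 27.34 m³/day.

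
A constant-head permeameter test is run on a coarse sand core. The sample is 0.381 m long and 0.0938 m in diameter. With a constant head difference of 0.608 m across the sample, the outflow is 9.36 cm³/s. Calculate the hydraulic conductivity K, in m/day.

Cross-sectional area A = π·(d/2)² = π × (0.0938/2)² = 0.006910 m².
Convert discharge: 9.36 cm³/s = 9.360e-06 m³/s.
Darcy's law rearranged: K = Q·L / (A·Δh) = 9.360e-06 × 0.381 / (0.006910 × 0.608) = 0.0008488 m/s = 73.34 m/day.

73.3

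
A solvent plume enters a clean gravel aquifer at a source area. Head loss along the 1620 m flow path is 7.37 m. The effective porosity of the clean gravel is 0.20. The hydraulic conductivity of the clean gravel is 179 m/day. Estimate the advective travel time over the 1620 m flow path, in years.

1.09

Hydraulic gradient i = Δh / L = 7.37 / 1620 = 0.004549.
Darcy flux q = K · i = 179.0 × 0.004549 = 0.8143 m/day.
Seepage velocity v = q / n_e = 0.8143 / 0.20 = 4.072 m/day.
Travel time t = L / v = 1620 / 4.072 = 397.9 days = 1.089 years.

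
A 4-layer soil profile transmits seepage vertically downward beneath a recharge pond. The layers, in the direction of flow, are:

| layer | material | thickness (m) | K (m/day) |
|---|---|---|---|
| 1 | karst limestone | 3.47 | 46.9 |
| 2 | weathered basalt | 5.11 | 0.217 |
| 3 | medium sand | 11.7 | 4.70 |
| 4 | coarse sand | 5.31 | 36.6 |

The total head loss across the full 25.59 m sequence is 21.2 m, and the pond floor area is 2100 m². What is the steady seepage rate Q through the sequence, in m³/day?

Flow is perpendicular to layering, so the layers act in series and the equivalent K is the thickness-weighted harmonic mean.
Total thickness L = 3.47 + 5.11 + 11.7 + 5.31 = 25.59 m.
Σ(b_i/K_i) = 3.47/46.9 + 5.11/0.217 + 11.7/4.70 + 5.31/36.6 = 26.26 d.
K_eq = L / Σ(b_i/K_i) = 25.59 / 26.26 = 0.9746 m/day.
Q = K_eq · A · (Δh/L) = 0.9746 × 2100 × (21.2/25.59) = 1696 m³/day.

1700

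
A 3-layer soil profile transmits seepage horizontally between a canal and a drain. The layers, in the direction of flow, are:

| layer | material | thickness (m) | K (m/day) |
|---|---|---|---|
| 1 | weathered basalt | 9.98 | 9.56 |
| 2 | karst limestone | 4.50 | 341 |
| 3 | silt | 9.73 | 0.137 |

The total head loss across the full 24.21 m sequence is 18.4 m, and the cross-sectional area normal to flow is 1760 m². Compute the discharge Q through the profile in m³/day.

Flow is perpendicular to layering, so the layers act in series and the equivalent K is the thickness-weighted harmonic mean.
Total thickness L = 9.98 + 4.50 + 9.73 = 24.21 m.
Σ(b_i/K_i) = 9.98/9.56 + 4.50/341 + 9.73/0.137 = 72.08 d.
K_eq = L / Σ(b_i/K_i) = 24.21 / 72.08 = 0.3359 m/day.
Q = K_eq · A · (Δh/L) = 0.3359 × 1760 × (18.4/24.21) = 449.3 m³/day.

449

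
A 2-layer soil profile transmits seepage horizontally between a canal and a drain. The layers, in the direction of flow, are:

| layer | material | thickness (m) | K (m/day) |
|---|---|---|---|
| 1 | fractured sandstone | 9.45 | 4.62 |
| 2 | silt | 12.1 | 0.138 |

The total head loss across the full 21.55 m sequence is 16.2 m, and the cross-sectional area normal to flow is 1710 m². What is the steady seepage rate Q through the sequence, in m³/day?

309

Flow is perpendicular to layering, so the layers act in series and the equivalent K is the thickness-weighted harmonic mean.
Total thickness L = 9.45 + 12.1 = 21.55 m.
Σ(b_i/K_i) = 9.45/4.62 + 12.1/0.138 = 89.73 d.
K_eq = L / Σ(b_i/K_i) = 21.55 / 89.73 = 0.2402 m/day.
Q = K_eq · A · (Δh/L) = 0.2402 × 1710 × (16.2/21.55) = 308.7 m³/day.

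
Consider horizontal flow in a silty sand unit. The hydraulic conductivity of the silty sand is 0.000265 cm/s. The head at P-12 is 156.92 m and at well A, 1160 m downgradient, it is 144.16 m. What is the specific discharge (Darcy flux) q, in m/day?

Convert K: 0.000265 cm/s × 864 = 0.2290 m/day.
Hydraulic gradient i = (156.92 − 144.16) / 1160 = 12.76 / 1160 = 0.01100.
Specific discharge q = K · i = 0.2290 × 0.01100 = 0.002519 m/day.

0.00252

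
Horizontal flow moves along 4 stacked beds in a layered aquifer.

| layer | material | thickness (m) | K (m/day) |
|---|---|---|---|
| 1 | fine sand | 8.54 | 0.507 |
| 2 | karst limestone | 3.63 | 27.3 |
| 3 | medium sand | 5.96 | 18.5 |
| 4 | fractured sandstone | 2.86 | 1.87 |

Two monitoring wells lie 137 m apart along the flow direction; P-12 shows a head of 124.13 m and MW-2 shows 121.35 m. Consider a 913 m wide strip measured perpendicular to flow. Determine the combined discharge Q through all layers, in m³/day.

4060

Flow is parallel to layering, so each bed carries its own Darcy discharge and the transmissivities add.
Σ(K_i·b_i) = 0.507×8.54 + 27.3×3.63 + 18.5×5.96 + 1.87×2.86 = 219.0 m²/day.
Hydraulic gradient i = (124.13 − 121.35) / 137 = 2.78 / 137 = 0.02029.
Q = Σ(K_i·b_i) · W · i = 219.0 × 913 × 0.02029 = 4058 m³/day.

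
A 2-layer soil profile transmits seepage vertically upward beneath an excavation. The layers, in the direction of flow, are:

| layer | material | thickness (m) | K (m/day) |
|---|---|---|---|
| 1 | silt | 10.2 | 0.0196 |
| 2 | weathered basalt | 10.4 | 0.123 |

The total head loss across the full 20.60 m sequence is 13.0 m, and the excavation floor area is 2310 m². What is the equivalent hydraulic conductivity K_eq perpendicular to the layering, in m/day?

0.0341

Flow is perpendicular to layering, so the layers act in series and the equivalent K is the thickness-weighted harmonic mean.
Total thickness L = 10.2 + 10.4 = 20.60 m.
Σ(b_i/K_i) = 10.2/0.0196 + 10.4/0.123 = 605.0 d.
K_eq = L / Σ(b_i/K_i) = 20.60 / 605.0 = 0.03405 m/day.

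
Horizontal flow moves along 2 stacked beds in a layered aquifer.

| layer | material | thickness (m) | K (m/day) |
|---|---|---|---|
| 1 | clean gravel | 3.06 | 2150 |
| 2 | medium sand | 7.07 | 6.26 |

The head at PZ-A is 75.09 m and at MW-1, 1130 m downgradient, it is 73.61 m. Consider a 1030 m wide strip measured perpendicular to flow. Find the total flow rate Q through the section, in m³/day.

Flow is parallel to layering, so each bed carries its own Darcy discharge and the transmissivities add.
Σ(K_i·b_i) = 2150×3.06 + 6.26×7.07 = 6623 m²/day.
Hydraulic gradient i = (75.09 − 73.61) / 1130 = 1.48 / 1130 = 0.001310.
Q = Σ(K_i·b_i) · W · i = 6623 × 1030 × 0.001310 = 8935 m³/day.

8930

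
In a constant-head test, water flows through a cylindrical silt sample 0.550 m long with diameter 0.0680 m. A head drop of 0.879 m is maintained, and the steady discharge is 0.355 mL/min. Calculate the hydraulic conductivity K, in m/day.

Cross-sectional area A = π·(d/2)² = π × (0.0680/2)² = 0.003632 m².
Convert discharge: 0.355 mL/min = 5.917e-09 m³/s.
Darcy's law rearranged: K = Q·L / (A·Δh) = 5.917e-09 × 0.550 / (0.003632 × 0.879) = 1.019e-06 m/s = 0.08808 m/day.

0.0881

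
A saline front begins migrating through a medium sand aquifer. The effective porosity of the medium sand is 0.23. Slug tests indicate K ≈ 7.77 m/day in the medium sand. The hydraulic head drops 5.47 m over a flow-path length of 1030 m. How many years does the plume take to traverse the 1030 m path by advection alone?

Hydraulic gradient i = Δh / L = 5.47 / 1030 = 0.005311.
Darcy flux q = K · i = 7.770 × 0.005311 = 0.04126 m/day.
Seepage velocity v = q / n_e = 0.04126 / 0.23 = 0.1794 m/day.
Travel time t = L / v = 1030 / 0.1794 = 5741 days = 15.72 years.

15.7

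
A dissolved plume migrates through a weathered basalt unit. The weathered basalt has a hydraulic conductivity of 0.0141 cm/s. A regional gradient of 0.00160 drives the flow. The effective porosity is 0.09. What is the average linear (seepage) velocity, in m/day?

0.217

Convert K: 0.0141 cm/s × 864 = 12.18 m/day.
Hydraulic gradient i = 0.00160.
Darcy flux q = K · i = 12.18 × 0.001600 = 0.01949 m/day.
Seepage velocity v = q / n_e = 0.01949 / 0.09 = 0.2166 m/day.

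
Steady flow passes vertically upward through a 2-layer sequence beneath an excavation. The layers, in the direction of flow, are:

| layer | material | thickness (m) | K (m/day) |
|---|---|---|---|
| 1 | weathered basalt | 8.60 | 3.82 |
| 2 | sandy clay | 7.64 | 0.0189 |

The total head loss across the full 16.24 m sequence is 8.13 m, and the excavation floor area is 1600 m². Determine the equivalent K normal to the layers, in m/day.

0.0400

Flow is perpendicular to layering, so the layers act in series and the equivalent K is the thickness-weighted harmonic mean.
Total thickness L = 8.60 + 7.64 = 16.24 m.
Σ(b_i/K_i) = 8.60/3.82 + 7.64/0.0189 = 406.5 d.
K_eq = L / Σ(b_i/K_i) = 16.24 / 406.5 = 0.03995 m/day.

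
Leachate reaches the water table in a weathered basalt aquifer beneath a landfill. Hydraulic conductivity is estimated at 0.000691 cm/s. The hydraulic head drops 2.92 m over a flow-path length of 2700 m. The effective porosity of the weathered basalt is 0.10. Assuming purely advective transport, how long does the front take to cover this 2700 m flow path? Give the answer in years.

Convert K: 0.000691 cm/s × 864 = 0.5970 m/day.
Hydraulic gradient i = Δh / L = 2.92 / 2700 = 0.001081.
Darcy flux q = K · i = 0.5970 × 0.001081 = 0.0006457 m/day.
Seepage velocity v = q / n_e = 0.0006457 / 0.10 = 0.006457 m/day.
Travel time t = L / v = 2700 / 0.006457 = 4.182e+05 days = 1145 years.

1140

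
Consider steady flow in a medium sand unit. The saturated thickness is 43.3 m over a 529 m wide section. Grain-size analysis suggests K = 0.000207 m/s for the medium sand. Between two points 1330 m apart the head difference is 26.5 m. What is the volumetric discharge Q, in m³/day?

Convert K: 0.000207 m/s × 86400 = 17.88 m/day.
Cross-sectional area A = 529 × 43.3 = 22906 m².
Hydraulic gradient i = Δh / L = 26.5 / 1330 = 0.01992.
Darcy's law: Q = K · A · i = 17.88 × 22906 × 0.01992 = 8162 m³/day.

8160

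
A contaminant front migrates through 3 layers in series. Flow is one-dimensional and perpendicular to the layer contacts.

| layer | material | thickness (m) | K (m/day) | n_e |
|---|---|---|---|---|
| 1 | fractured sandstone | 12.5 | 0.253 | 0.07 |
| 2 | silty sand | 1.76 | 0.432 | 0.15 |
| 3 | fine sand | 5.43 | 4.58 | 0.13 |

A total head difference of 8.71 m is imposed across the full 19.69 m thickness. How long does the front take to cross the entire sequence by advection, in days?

11.6

With flow normal to the layers, continuity requires the same specific discharge q through every layer.
Σ(b_i/K_i) = 12.5/0.253 + 1.76/0.432 + 5.43/4.58 = 54.67 d.
q = Δh / Σ(b_i/K_i) = 8.71 / 54.67 = 0.1593 m/day.
In each layer the seepage velocity is v_i = q/n_i, so the layer transit time is t_i = b_i·n_i / q:
  layer 1 (fractured sandstone): t_1 = 12.5 × 0.07 / 0.1593 = 5.492 d
  layer 2 (silty sand): t_2 = 1.76 × 0.15 / 0.1593 = 1.657 d
  layer 3 (fine sand): t_3 = 5.43 × 0.13 / 0.1593 = 4.430 d
Total t = Σ t_i = 11.58 days.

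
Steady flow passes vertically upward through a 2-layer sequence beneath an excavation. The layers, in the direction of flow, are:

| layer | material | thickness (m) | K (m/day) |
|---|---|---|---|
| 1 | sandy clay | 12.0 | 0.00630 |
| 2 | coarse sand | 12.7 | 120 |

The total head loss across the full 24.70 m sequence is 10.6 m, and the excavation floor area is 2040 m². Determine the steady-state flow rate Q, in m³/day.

11.4

Flow is perpendicular to layering, so the layers act in series and the equivalent K is the thickness-weighted harmonic mean.
Total thickness L = 12.0 + 12.7 = 24.70 m.
Σ(b_i/K_i) = 12.0/0.00630 + 12.7/120 = 1905 d.
K_eq = L / Σ(b_i/K_i) = 24.70 / 1905 = 0.01297 m/day.
Q = K_eq · A · (Δh/L) = 0.01297 × 2040 × (10.6/24.70) = 11.35 m³/day.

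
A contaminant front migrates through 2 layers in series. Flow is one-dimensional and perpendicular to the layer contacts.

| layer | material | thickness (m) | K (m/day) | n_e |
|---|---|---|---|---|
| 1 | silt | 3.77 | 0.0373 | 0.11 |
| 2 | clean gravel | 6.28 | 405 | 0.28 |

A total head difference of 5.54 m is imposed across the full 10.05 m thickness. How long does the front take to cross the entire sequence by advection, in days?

39.7

With flow normal to the layers, continuity requires the same specific discharge q through every layer.
Σ(b_i/K_i) = 3.77/0.0373 + 6.28/405 = 101.1 d.
q = Δh / Σ(b_i/K_i) = 5.54 / 101.1 = 0.05480 m/day.
In each layer the seepage velocity is v_i = q/n_i, so the layer transit time is t_i = b_i·n_i / q:
  layer 1 (silt): t_1 = 3.77 × 0.11 / 0.05480 = 7.567 d
  layer 2 (clean gravel): t_2 = 6.28 × 0.28 / 0.05480 = 32.09 d
Total t = Σ t_i = 39.65 days.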